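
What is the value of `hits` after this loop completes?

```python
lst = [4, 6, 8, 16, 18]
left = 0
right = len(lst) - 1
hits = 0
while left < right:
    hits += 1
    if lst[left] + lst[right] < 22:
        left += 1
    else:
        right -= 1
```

Steps to find pair summing to 22
`hits` takes the values: 0 → 1 → 2 → 3 → 4

Answer: 4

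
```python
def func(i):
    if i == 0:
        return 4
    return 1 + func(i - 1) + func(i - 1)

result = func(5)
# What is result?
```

func(i) = 1 + 2·func(i-1), func(0)=4. Closed form: (4+1)·2^5 - 1 = 159.

Answer: 159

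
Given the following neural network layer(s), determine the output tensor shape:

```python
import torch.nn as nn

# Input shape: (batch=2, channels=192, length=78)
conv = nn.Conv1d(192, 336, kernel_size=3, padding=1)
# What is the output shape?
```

Input: (2, 192, 78) -> Output: (2, 336, 78)

Answer: (2, 336, 78)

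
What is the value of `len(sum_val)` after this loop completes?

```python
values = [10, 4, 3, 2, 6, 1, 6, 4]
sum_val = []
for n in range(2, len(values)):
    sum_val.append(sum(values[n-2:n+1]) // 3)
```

Number of 3-element averages
`sum_val` takes the values: [] → [5] → [5, 3] → [5, 3, 3] → [5, 3, 3, 3] → [5, 3, 3, 3, 4] → [5, 3, 3, 3, 4, 3]
So `len(sum_val)` = 6

Answer: 6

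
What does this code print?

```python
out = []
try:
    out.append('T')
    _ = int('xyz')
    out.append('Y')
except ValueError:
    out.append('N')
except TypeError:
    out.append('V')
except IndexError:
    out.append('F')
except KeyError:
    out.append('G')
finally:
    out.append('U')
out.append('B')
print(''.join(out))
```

Execution trace: 'T' (try body) → 'N' (except ValueError) → 'U' (finally) → 'B' (after the try/except). Output: TNUB

Answer: TNUB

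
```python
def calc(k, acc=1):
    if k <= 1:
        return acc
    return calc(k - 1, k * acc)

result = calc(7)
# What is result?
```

Accumulator trace (n, acc): (7, 1) -> (6, 7) -> (5, 42) -> (4, 210) -> (3, 840) -> (2, 2520) -> (1, 5040) -> return 5040

Answer: 5040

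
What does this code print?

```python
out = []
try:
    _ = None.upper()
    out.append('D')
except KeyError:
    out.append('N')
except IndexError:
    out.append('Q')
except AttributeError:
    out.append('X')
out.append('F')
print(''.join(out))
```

Execution trace: 'X' (except AttributeError) → 'F' (after the try/except). Output: XF

Answer: XF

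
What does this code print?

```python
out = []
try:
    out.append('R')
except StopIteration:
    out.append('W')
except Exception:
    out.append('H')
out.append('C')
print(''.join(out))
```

Execution trace: 'R' (try body, no exception) → 'C' (after the try/except). Output: RC

Answer: RC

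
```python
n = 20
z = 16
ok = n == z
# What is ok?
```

Trace:
`n = 20` → n = 20
`z = 16` → z = 16
`ok = n == z` → ok = False
So ok = False

Answer: False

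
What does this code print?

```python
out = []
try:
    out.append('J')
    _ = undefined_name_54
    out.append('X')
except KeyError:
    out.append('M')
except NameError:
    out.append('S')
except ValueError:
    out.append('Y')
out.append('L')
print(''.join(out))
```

Execution trace: 'J' (try body) → 'S' (except NameError) → 'L' (after the try/except). Output: JSL

Answer: JSL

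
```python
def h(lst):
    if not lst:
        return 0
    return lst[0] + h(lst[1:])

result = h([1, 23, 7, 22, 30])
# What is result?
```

1 + 23 + 7 + 22 + 30 + 0 = 83

Answer: 83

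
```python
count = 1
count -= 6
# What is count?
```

Trace:
`count = 1` → count = 1
`count -= 6` → count = -5
So count = -5

Answer: -5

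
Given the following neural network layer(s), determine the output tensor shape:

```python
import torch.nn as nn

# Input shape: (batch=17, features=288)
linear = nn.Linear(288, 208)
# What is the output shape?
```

Input: (17, 288) -> Output: (17, 208)

Answer: (17, 208)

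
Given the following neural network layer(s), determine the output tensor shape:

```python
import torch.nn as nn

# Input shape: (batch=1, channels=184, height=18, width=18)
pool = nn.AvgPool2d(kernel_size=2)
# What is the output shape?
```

Input: (1, 184, 18, 18) -> Output: (1, 184, 9, 9)

Answer: (1, 184, 9, 9)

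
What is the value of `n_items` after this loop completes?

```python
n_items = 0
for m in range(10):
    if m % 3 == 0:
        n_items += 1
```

Count numbers divisible by 3 in range(10)
`n_items` takes the values: 0 → 1 → 2 → 3 → 4

Answer: 4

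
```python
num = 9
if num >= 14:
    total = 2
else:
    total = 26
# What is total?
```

Trace:
`num = 9` → num = 9
`if num >= 14: ...` → num >= 14 is False, take else branch → total = 26
So total = 26

Answer: 26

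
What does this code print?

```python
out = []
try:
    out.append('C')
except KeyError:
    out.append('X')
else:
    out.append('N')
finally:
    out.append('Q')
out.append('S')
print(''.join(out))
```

Execution trace: 'C' (try body, no exception) → 'N' (else) → 'Q' (finally) → 'S' (after the try/except). Output: CNQS

Answer: CNQS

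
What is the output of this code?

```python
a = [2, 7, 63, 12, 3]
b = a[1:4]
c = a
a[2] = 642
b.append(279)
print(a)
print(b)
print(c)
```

Key concept: slice vs alias.
Step by step:
`a = [2, 7, 63, 12, 3]` → a = [2, 7, 63, 12, 3]
`b = a[1:4]` → b = [7, 63, 12]
`c = a` → c = [2, 7, 63, 12, 3] (same object as a)
`a[2] = 642` → a = [2, 7, 642, 12, 3] (same object as c); c = [2, 7, 642, 12, 3] (same object as a)
`b.append(279)` → b = [7, 63, 12, 279]
`print(a)` → prints [2, 7, 642, 12, 3]
`print(b)` → prints [7, 63, 12, 279]
`print(c)` → prints [2, 7, 642, 12, 3]

Answer:
[2, 7, 642, 12, 3]
[7, 63, 12, 279]
[2, 7, 642, 12, 3]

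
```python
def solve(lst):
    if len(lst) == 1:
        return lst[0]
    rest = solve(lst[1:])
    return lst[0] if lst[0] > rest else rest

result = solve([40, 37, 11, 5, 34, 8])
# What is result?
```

Recursive max over [40, 37, 11, 5, 34, 8] = 40

Answer: 40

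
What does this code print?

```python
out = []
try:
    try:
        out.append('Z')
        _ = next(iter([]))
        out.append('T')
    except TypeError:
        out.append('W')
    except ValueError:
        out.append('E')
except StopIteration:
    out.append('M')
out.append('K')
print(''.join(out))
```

Execution trace: 'Z' (try body) → 'M' (outer except StopIteration) → 'K' (after the try/except). Output: ZMK

Answer: ZMK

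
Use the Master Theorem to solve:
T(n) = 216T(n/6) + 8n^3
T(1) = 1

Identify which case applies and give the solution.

a=216, b=6, f(n)=8n^3. log_6(216) = 3. Since c=3 = 3, Case 2 applies: T(n) = Θ(n^log_b(a) · log n) = O(n^3 log n).

Answer: O(n^3 log n) - Case 2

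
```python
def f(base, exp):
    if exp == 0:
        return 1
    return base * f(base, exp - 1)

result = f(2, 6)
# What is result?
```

f(2, 6) = 2 * 2 * 2 * 2 * 2 * 2 = 64

Answer: 64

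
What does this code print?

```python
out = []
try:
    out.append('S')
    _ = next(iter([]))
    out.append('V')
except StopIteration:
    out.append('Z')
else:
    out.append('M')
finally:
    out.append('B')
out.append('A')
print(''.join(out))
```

Execution trace: 'S' (try body) → 'Z' (except StopIteration) → 'B' (finally) → 'A' (after the try/except). Output: SZBA

Answer: SZBA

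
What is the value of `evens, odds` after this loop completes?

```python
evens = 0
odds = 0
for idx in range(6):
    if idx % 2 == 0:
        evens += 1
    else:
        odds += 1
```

Count evens and odds in range(6)
`evens, odds` takes the values: (0, 0) → (1, 0) → (1, 1) → (2, 1) → (2, 2) → (3, 2) → (3, 3)

Answer: 3, 3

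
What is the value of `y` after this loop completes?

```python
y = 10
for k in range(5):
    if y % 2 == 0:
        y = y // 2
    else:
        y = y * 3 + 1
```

Collatz-style transformation from 10
`y` takes the values: 10 → 5 → 16 → 8 → 4 → 2

Answer: 2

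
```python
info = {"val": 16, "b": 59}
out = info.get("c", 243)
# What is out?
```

Trace:
`info = {"val": 16, "b": 59}` → info = {'val': 16, 'b': 59}
`out = info.get("c", 243)` → out = 243
So out = 243

Answer: 243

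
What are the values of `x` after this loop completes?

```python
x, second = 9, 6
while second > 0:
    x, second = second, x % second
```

GCD of 9 and 6
`x` takes the values: 9 → 6 → 3

Answer: 3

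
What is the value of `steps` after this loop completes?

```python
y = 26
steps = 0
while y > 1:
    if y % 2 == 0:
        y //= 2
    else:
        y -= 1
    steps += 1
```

Steps to reduce 26 to 1
`steps` takes the values: 0 → 1 → 2 → 3 → 4 → 5 → 6

Answer: 6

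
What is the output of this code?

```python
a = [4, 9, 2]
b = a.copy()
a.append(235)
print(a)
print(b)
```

Key concept: list.copy() creates independent copy.
Step by step:
`a = [4, 9, 2]` → a = [4, 9, 2]
`b = a.copy()` → b = [4, 9, 2]
`a.append(235)` → a = [4, 9, 2, 235]
`print(a)` → prints [4, 9, 2, 235]
`print(b)` → prints [4, 9, 2]

Answer:
[4, 9, 2, 235]
[4, 9, 2]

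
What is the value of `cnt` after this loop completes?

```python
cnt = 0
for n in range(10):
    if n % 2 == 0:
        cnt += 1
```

Count numbers divisible by 2 in range(10)
`cnt` takes the values: 0 → 1 → 2 → 3 → 4 → 5

Answer: 5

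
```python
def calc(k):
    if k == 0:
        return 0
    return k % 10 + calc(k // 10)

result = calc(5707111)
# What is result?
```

Sum of digits of 5707111: 1 + 1 + 1 + 7 + 0 + 7 + 5 = 22

Answer: 22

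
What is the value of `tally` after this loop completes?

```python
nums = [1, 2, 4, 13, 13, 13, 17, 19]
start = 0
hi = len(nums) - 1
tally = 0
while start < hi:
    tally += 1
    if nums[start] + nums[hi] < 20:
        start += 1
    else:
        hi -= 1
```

Steps to find pair summing to 20
`tally` takes the values: 0 → 1 → 2 → 3 → 4 → 5 → 6 → 7

Answer: 7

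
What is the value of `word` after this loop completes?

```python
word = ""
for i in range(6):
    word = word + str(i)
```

Concatenate digits 0 to 5
`word` takes the values: "" → "0" → "01" → "012" → "0123" → "01234" → "012345"

Answer: "012345"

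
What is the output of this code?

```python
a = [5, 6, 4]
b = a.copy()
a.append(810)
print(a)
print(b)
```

Key concept: list.copy() creates independent copy.
Step by step:
`a = [5, 6, 4]` → a = [5, 6, 4]
`b = a.copy()` → b = [5, 6, 4]
`a.append(810)` → a = [5, 6, 4, 810]
`print(a)` → prints [5, 6, 4, 810]
`print(b)` → prints [5, 6, 4]

Answer:
[5, 6, 4, 810]
[5, 6, 4]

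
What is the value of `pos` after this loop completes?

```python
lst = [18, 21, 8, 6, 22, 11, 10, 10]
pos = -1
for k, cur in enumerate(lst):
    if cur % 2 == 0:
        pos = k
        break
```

First even number index in [18, 21, 8, 6, 22, 11, 10, 10]
`pos` takes the values: -1 → 0

Answer: 0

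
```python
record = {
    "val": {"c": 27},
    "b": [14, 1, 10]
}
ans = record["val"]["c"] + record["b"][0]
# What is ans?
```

Trace:
`record = { ...` → record = {'val': {'c': 27}, 'b': [14, 1, 10]}
`ans = record["val"]["c"] + record["b"][0]` → ans = 41
So ans = 41

Answer: 41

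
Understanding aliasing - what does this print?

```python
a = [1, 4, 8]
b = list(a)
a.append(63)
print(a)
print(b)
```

Key concept: list() constructor creates copy.
Step by step:
`a = [1, 4, 8]` → a = [1, 4, 8]
`b = list(a)` → b = [1, 4, 8]
`a.append(63)` → a = [1, 4, 8, 63]
`print(a)` → prints [1, 4, 8, 63]
`print(b)` → prints [1, 4, 8]

Answer:
[1, 4, 8, 63]
[1, 4, 8]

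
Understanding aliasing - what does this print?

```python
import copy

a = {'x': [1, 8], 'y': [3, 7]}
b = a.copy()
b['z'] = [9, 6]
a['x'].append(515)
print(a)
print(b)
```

Key concept: shallow copy of dict with mutable values.
Step by step:
`a = {'x': [1, 8], 'y': [3, 7]}` → a = {'x': [1, 8], 'y': [3, 7]}
`b = a.copy()` → b = {'x': [1, 8], 'y': [3, 7]}
`b['z'] = [9, 6]` → b = {'x': [1, 8], 'y': [3, 7], 'z': [9, 6]}
`a['x'].append(515)` → a = {'x': [1, 8, 515], 'y': [3, 7]}; b = {'x': [1, 8, 515], 'y': [3, 7], 'z': [9, 6]}
`print(a)` → prints {'x': [1, 8, 515], 'y': [3, 7]}
`print(b)` → prints {'x': [1, 8, 515], 'y': [3, 7], 'z': [9, 6]}

Answer:
{'x': [1, 8, 515], 'y': [3, 7]}
{'x': [1, 8, 515], 'y': [3, 7], 'z': [9, 6]}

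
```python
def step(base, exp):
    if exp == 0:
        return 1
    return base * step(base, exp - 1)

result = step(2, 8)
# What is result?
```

step(2, 8) = 2 * 2 * 2 * 2 * 2 * 2 * 2 * 2 = 256

Answer: 256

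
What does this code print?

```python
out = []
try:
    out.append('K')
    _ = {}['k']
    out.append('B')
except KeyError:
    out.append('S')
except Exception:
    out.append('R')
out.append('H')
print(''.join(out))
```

Execution trace: 'K' (try body) → 'S' (except KeyError) → 'H' (after the try/except). Output: KSH

Answer: KSH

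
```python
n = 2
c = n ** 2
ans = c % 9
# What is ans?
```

Trace:
`n = 2` → n = 2
`c = n ** 2` → c = 4
`ans = c % 9` → ans = 4
So ans = 4

Answer: 4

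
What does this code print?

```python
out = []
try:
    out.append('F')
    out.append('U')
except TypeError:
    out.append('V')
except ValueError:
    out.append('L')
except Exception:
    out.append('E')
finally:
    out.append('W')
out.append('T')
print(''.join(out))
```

Execution trace: 'F' (try body) → 'U' (try body, no exception) → 'W' (finally) → 'T' (after the try/except). Output: FUWT

Answer: FUWT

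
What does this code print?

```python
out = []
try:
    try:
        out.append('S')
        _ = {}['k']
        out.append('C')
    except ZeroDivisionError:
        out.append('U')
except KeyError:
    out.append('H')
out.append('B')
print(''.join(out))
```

Execution trace: 'S' (inner try body) → 'H' (outer except KeyError) → 'B' (after the try/except). Output: SHB

Answer: SHB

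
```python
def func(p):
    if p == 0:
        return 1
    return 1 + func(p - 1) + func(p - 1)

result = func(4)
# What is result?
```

func(p) = 1 + 2·func(p-1), func(0)=1. Closed form: (1+1)·2^4 - 1 = 31.

Answer: 31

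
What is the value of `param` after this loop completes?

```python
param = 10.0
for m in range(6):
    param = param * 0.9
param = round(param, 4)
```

Exponential decay: 10.0 * 0.9^6
`param` takes the values: 10.0 → 9.0 → 8.1 → 7.29 → 6.561 → 5.9049 → 5.31441 → 5.3144

Answer: 5.3144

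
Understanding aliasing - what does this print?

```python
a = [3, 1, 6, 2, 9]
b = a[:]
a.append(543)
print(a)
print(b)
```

Key concept: slice [:] creates copy.
Step by step:
`a = [3, 1, 6, 2, 9]` → a = [3, 1, 6, 2, 9]
`b = a[:]` → b = [3, 1, 6, 2, 9]
`a.append(543)` → a = [3, 1, 6, 2, 9, 543]
`print(a)` → prints [3, 1, 6, 2, 9, 543]
`print(b)` → prints [3, 1, 6, 2, 9]

Answer:
[3, 1, 6, 2, 9, 543]
[3, 1, 6, 2, 9]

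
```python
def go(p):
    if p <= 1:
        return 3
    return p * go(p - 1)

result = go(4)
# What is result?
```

go(4) = 4 * 3 * 2 * 3 = 72

Answer: 72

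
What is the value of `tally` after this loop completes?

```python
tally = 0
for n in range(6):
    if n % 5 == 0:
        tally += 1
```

Count numbers divisible by 5 in range(6)
`tally` takes the values: 0 → 1 → 2

Answer: 2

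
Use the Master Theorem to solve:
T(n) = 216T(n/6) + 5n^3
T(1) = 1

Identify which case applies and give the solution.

a=216, b=6, f(n)=5n^3. log_6(216) = 3. Since c=3 = 3, Case 2 applies: T(n) = Θ(n^log_b(a) · log n) = O(n^3 log n).

Answer: O(n^3 log n) - Case 2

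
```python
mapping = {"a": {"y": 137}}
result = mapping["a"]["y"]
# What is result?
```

Trace:
`mapping = {"a": {"y": 137}}` → mapping = {'a': {'y': 137}}
`result = mapping["a"]["y"]` → result = 137
So result = 137

Answer: 137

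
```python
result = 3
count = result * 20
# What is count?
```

Trace:
`result = 3` → result = 3
`count = result * 20` → count = 60
So count = 60

Answer: 60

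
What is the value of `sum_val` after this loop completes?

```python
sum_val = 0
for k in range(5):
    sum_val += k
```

Sum of 0 to 4 = 10
`sum_val` takes the values: 0 → 1 → 3 → 6 → 10

Answer: 10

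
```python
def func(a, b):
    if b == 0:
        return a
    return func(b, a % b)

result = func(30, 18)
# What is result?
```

func(30, 18) -> func(18, 12) -> func(12, 6) -> func(6, 0) -> 6

Answer: 6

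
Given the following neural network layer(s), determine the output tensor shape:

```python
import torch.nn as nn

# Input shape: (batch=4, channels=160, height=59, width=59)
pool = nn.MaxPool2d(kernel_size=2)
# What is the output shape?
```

Input: (4, 160, 59, 59) -> Output: (4, 160, 29, 29)

Answer: (4, 160, 29, 29)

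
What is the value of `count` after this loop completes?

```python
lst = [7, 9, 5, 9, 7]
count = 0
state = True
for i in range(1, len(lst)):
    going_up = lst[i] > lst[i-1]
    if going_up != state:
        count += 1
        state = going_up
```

Count direction changes in [7, 9, 5, 9, 7]
`count` takes the values: 0 → 1 → 2 → 3

Answer: 3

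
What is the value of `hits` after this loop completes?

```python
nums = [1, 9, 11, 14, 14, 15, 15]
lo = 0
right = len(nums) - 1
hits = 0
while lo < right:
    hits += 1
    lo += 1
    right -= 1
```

Iterations until pointers meet (list length 7)
`hits` takes the values: 0 → 1 → 2 → 3

Answer: 3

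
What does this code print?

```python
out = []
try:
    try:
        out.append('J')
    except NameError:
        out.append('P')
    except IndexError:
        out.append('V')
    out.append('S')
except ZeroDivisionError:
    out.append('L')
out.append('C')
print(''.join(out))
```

Execution trace: 'J' (inner try body, no exception) → 'S' (try body, no exception) → 'C' (after the try/except). Output: JSC

Answer: JSC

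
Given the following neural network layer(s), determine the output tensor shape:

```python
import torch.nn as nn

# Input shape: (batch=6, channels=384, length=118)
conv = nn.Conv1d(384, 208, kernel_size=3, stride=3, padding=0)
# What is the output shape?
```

Input: (6, 384, 118) -> Output: (6, 208, 39)

Answer: (6, 208, 39)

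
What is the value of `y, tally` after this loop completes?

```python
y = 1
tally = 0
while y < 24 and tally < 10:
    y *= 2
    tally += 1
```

Double until >= 24 or 10 iterations
`y, tally` takes the values: (1, 0) → (2, 0) → (2, 1) → (4, 1) → (4, 2) → (8, 2) → (8, 3) → (16, 3) → (16, 4) → (32, 4) → (32, 5)

Answer: 32, 5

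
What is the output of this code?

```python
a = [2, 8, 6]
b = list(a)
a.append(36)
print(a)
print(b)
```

Key concept: list() constructor creates copy.
Step by step:
`a = [2, 8, 6]` → a = [2, 8, 6]
`b = list(a)` → b = [2, 8, 6]
`a.append(36)` → a = [2, 8, 6, 36]
`print(a)` → prints [2, 8, 6, 36]
`print(b)` → prints [2, 8, 6]

Answer:
[2, 8, 6, 36]
[2, 8, 6]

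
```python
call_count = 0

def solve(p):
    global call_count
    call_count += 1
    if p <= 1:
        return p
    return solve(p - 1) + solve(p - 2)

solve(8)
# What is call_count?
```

Calls(p) = 1 + Calls(p-1) + Calls(p-2); Calls(0)=Calls(1)=1. For p=8 this gives 67.

Answer: 67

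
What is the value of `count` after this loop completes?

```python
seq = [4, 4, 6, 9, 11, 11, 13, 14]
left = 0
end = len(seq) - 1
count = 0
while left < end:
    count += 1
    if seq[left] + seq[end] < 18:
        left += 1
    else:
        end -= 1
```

Steps to find pair summing to 18
`count` takes the values: 0 → 1 → 2 → 3 → 4 → 5 → 6 → 7

Answer: 7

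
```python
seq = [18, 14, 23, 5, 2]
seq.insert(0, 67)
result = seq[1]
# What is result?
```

Trace:
`seq = [18, 14, 23, 5, 2]` → seq = [18, 14, 23, 5, 2]
`seq.insert(0, 67)` → seq = [67, 18, 14, 23, 5, 2]
`result = seq[1]` → result = 18
So result = 18

Answer: 18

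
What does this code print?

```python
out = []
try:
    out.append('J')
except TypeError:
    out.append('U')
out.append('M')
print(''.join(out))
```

Execution trace: 'J' (try body, no exception) → 'M' (after the try/except). Output: JM

Answer: JM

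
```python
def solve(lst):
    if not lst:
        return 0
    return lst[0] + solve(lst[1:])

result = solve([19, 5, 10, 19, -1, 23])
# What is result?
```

19 + 5 + 10 + 19 + (-1) + 23 + 0 = 75

Answer: 75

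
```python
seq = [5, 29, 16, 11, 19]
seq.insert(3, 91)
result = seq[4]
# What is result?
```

Trace:
`seq = [5, 29, 16, 11, 19]` → seq = [5, 29, 16, 11, 19]
`seq.insert(3, 91)` → seq = [5, 29, 16, 91, 11, 19]
`result = seq[4]` → result = 11
So result = 11

Answer: 11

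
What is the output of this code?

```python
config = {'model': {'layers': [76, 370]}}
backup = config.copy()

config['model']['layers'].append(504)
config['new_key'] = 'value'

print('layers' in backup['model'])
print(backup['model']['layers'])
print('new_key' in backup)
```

Key concept: shallow copy gotcha with nested dict.
Step by step:
`config = {'model': {'layers': [76, 370]}}` → config = {'model': {'layers': [76, 370]}}
`backup = config.copy()` → backup = {'model': {'layers': [76, 370]}}
`config['model']['layers'].append(504)` → config = {'model': {'layers': [76, 370, 504]}}; backup = {'model': {'layers': [76, 370, 504]}}
`config['new_key'] = 'value'` → config = {'model': {'layers': [76, 370, 504]}, 'new_key': 'value'}
`print('layers' in backup['model'])` → prints True
`print(backup['model']['layers'])` → prints [76, 370, 504]
`print('new_key' in backup)` → prints False

Answer:
True
[76, 370, 504]
False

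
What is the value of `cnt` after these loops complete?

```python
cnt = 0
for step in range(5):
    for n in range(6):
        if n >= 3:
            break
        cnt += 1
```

Inner breaks at 3, outer runs 5 times
`cnt` takes the values: 0 → 1 → 2 → 3 → 4 → 5 → 6 → 7 → 8 → 9 → 10 → 11 → 12 → 13 → 14 → 15

Answer: 15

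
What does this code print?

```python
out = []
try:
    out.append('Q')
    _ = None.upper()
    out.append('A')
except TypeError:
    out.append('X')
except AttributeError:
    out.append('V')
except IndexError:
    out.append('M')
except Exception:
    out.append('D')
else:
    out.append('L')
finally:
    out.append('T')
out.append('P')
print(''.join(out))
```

Execution trace: 'Q' (try body) → 'V' (except AttributeError) → 'T' (finally) → 'P' (after the try/except). Output: QVTP

Answer: QVTP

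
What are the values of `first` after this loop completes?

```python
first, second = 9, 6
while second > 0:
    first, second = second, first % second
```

GCD of 9 and 6
`first` takes the values: 9 → 6 → 3

Answer: 3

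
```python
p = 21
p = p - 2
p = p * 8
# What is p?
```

Trace:
`p = 21` → p = 21
`p = p - 2` → p = 19
`p = p * 8` → p = 152
So p = 152

Answer: 152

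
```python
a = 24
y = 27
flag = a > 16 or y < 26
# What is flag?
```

Trace:
`a = 24` → a = 24
`y = 27` → y = 27
`flag = a > 16 or y < 26` → flag = True
So flag = True

Answer: True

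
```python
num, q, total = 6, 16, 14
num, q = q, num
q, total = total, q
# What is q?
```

Trace:
`num, q, total = 6, 16, 14` → num = 6; q = 16; total = 14
`num, q = q, num` → num = 16; q = 6
`q, total = total, q` → q = 14; total = 6
So q = 14

Answer: 14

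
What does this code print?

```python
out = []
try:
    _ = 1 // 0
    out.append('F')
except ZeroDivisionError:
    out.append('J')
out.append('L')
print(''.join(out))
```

Execution trace: 'J' (except ZeroDivisionError) → 'L' (after the try/except). Output: JL

Answer: JL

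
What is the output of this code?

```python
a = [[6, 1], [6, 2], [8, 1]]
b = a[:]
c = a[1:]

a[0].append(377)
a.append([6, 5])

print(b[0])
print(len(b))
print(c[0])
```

Key concept: slice with nested mutation.
Step by step:
`a = [[6, 1], [6, 2], [8, 1]]` → a = [[6, 1], [6, 2], [8, 1]]
`b = a[:]` → b = [[6, 1], [6, 2], [8, 1]]
`c = a[1:]` → c = [[6, 2], [8, 1]]
`a[0].append(377)` → a = [[6, 1, 377], [6, 2], [8, 1]]; b = [[6, 1, 377], [6, 2], [8, 1]]
`a.append([6, 5])` → a = [[6, 1, 377], [6, 2], [8, 1], [6, 5]]
`print(b[0])` → prints [6, 1, 377]
`print(len(b))` → prints 3
`print(c[0])` → prints [6, 2]

Answer:
[6, 1, 377]
3
[6, 2]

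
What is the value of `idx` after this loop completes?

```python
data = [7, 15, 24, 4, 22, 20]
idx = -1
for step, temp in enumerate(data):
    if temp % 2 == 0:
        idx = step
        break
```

First even number index in [7, 15, 24, 4, 22, 20]
`idx` takes the values: -1 → 2

Answer: 2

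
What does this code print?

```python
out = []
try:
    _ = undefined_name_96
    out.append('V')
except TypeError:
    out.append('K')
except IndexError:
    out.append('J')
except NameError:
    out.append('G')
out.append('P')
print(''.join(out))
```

Execution trace: 'G' (except NameError) → 'P' (after the try/except). Output: GP

Answer: GP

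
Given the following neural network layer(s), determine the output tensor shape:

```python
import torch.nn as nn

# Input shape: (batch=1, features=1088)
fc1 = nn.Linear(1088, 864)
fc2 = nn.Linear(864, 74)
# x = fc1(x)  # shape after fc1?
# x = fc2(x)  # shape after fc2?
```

Input: (1, 1088) -> after fc1: (1, 864) -> Output: (1, 74)

Answer: (1, 74)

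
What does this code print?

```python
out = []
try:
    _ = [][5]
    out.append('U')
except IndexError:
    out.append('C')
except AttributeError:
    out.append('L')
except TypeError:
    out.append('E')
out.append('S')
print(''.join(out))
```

Execution trace: 'C' (except IndexError) → 'S' (after the try/except). Output: CS

Answer: CS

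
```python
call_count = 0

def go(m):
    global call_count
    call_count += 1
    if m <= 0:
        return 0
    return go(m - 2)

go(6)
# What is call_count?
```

Linear recursion stepping by 2: 4 calls from m=6 down to ≤0.

Answer: 4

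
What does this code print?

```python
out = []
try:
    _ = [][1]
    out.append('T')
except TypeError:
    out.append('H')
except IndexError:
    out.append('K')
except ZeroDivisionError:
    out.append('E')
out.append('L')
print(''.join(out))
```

Execution trace: 'K' (except IndexError) → 'L' (after the try/except). Output: KL

Answer: KL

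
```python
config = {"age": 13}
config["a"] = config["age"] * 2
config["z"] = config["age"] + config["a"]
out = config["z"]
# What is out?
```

Trace:
`config = {"age": 13}` → config = {'age': 13}
`config["a"] = config["age"] * 2` → config = {'age': 13, 'a': 26}
`config["z"] = config["age"] + config["a"]` → config = {'age': 13, 'a': 26, 'z': 39}
`out = config["z"]` → out = 39
So out = 39

Answer: 39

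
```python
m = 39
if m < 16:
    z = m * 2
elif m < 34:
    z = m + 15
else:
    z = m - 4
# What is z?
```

Trace:
`m = 39` → m = 39
`if m < 16: ...` → m < 16 is False, m < 34 is False, take else branch → z = 35
So z = 35

Answer: 35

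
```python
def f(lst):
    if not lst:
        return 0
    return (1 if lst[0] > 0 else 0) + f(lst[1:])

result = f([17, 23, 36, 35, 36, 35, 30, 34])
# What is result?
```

Count of positive elements in [17, 23, 36, 35, 36, 35, 30, 34] = 8

Answer: 8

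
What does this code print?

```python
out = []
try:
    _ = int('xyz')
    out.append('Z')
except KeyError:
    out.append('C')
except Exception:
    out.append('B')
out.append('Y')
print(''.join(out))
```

Execution trace: 'B' (except Exception) → 'Y' (after the try/except). Output: BY

Answer: BY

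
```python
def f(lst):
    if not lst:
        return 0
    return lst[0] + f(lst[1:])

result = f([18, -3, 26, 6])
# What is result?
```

18 + (-3) + 26 + 6 + 0 = 47

Answer: 47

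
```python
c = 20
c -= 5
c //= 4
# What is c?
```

Trace:
`c = 20` → c = 20
`c -= 5` → c = 15
`c //= 4` → c = 3
So c = 3

Answer: 3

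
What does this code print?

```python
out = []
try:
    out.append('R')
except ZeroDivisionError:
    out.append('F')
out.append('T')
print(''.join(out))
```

Execution trace: 'R' (try body, no exception) → 'T' (after the try/except). Output: RT

Answer: RT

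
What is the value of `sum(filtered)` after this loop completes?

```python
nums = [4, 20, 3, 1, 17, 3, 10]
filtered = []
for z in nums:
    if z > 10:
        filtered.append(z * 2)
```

Sum of doubled values > 10
`filtered` takes the values: [] → [40] → [40, 34]
So `sum(filtered)` = 74

Answer: 74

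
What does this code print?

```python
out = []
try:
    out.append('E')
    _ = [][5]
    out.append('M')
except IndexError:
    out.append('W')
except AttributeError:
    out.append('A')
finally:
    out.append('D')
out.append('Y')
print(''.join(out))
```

Execution trace: 'E' (try body) → 'W' (except IndexError) → 'D' (finally) → 'Y' (after the try/except). Output: EWDY

Answer: EWDY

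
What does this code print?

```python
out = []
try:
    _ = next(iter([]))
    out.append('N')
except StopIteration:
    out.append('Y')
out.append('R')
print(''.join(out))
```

Execution trace: 'Y' (except StopIteration) → 'R' (after the try/except). Output: YR

Answer: YR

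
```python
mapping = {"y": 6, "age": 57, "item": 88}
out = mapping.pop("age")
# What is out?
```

Trace:
`mapping = {"y": 6, "age": 57, "item": 88}` → mapping = {'y': 6, 'age': 57, 'item': 88}
`out = mapping.pop("age")` → mapping = {'y': 6, 'item': 88}; out = 57
So out = 57

Answer: 57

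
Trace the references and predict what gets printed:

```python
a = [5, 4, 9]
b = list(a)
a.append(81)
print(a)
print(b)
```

Key concept: list() constructor creates copy.
Step by step:
`a = [5, 4, 9]` → a = [5, 4, 9]
`b = list(a)` → b = [5, 4, 9]
`a.append(81)` → a = [5, 4, 9, 81]
`print(a)` → prints [5, 4, 9, 81]
`print(b)` → prints [5, 4, 9]

Answer:
[5, 4, 9, 81]
[5, 4, 9]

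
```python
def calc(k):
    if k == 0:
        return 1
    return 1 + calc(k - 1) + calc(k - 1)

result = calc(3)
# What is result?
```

calc(k) = 1 + 2·calc(k-1), calc(0)=1. Closed form: (1+1)·2^3 - 1 = 15.

Answer: 15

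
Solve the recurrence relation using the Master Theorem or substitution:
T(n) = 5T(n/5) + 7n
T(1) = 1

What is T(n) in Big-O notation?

By Master Theorem: a=5, b=5, f(n)=7n. Since log_5(5) = 1 and f(n) = Θ(n^1), Case 2 applies. T(n) = O(n log n).

Answer: O(n log n)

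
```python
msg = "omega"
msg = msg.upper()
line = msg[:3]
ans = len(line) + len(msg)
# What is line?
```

Trace:
`msg = "omega"` → msg = 'omega'
`msg = msg.upper()` → msg = 'OMEGA'
`line = msg[:3]` → line = 'OME'
`ans = len(line) + len(msg)` → ans = 8
So line = 'OME'

Answer: 'OME'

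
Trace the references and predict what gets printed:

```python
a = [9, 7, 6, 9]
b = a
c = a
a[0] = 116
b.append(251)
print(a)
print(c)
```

Key concept: multiple aliases.
Step by step:
`a = [9, 7, 6, 9]` → a = [9, 7, 6, 9]
`b = a` → b = [9, 7, 6, 9] (same object as a)
`c = a` → c = [9, 7, 6, 9] (same object as a, b)
`a[0] = 116` → a = [116, 7, 6, 9] (same object as b, c); b = [116, 7, 6, 9] (same object as a, c); c = [116, 7, 6, 9] (same object as a, b)
`b.append(251)` → a = [116, 7, 6, 9, 251] (same object as b, c); b = [116, 7, 6, 9, 251] (same object as a, c); c = [116, 7, 6, 9, 251] (same object as a, b)
`print(a)` → prints [116, 7, 6, 9, 251]
`print(c)` → prints [116, 7, 6, 9, 251]

Answer:
[116, 7, 6, 9, 251]
[116, 7, 6, 9, 251]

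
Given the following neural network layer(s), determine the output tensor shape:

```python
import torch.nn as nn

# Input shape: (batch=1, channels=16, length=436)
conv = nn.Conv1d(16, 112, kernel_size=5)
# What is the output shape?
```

Input: (1, 16, 436) -> Output: (1, 112, 432)

Answer: (1, 112, 432)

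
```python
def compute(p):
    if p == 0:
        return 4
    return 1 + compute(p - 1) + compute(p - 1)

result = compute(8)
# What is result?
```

compute(p) = 1 + 2·compute(p-1), compute(0)=4. Closed form: (4+1)·2^8 - 1 = 1279.

Answer: 1279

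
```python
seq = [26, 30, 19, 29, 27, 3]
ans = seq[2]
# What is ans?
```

Trace:
`seq = [26, 30, 19, 29, 27, 3]` → seq = [26, 30, 19, 29, 27, 3]
`ans = seq[2]` → ans = 19
So ans = 19

Answer: 19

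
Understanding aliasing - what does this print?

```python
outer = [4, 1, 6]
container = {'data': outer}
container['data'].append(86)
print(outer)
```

Key concept: dict holds reference to list.
Step by step:
`outer = [4, 1, 6]` → outer = [4, 1, 6]
`container = {'data': outer}` → container = {'data': [4, 1, 6]}
`container['data'].append(86)` → outer = [4, 1, 6, 86]; container = {'data': [4, 1, 6, 86]}
`print(outer)` → prints [4, 1, 6, 86]

Answer: [4, 1, 6, 86]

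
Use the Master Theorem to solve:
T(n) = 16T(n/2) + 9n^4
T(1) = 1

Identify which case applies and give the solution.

a=16, b=2, f(n)=9n^4. log_2(16) = 4. Since c=4 = 4, Case 2 applies: T(n) = Θ(n^log_b(a) · log n) = O(n^4 log n).

Answer: O(n^4 log n) - Case 2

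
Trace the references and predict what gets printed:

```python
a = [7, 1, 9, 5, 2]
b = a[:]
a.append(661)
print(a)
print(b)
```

Key concept: slice [:] creates copy.
Step by step:
`a = [7, 1, 9, 5, 2]` → a = [7, 1, 9, 5, 2]
`b = a[:]` → b = [7, 1, 9, 5, 2]
`a.append(661)` → a = [7, 1, 9, 5, 2, 661]
`print(a)` → prints [7, 1, 9, 5, 2, 661]
`print(b)` → prints [7, 1, 9, 5, 2]

Answer:
[7, 1, 9, 5, 2, 661]
[7, 1, 9, 5, 2]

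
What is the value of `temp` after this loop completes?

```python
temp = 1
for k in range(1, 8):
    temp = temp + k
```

Start at 1, add 1 through 7
`temp` takes the values: 1 → 2 → 4 → 7 → 11 → 16 → 22 → 29

Answer: 29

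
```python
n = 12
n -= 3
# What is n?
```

Trace:
`n = 12` → n = 12
`n -= 3` → n = 9
So n = 9

Answer: 9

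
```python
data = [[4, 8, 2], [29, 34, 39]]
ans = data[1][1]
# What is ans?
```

Trace:
`data = [[4, 8, 2], [29, 34, 39]]` → data = [[4, 8, 2], [29, 34, 39]]
`ans = data[1][1]` → ans = 34
So ans = 34

Answer: 34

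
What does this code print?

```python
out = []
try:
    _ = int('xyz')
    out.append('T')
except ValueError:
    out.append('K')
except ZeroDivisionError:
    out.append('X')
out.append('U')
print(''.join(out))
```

Execution trace: 'K' (except ValueError) → 'U' (after the try/except). Output: KU

Answer: KU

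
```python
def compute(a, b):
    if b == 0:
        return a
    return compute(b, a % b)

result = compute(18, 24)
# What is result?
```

compute(18, 24) -> compute(24, 18) -> compute(18, 6) -> compute(6, 0) -> 6

Answer: 6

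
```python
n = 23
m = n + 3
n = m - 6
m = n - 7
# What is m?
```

Trace:
`n = 23` → n = 23
`m = n + 3` → m = 26
`n = m - 6` → n = 20
`m = n - 7` → m = 13
So m = 13

Answer: 13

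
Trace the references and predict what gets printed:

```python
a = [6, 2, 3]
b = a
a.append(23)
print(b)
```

Key concept: basic list aliasing.
Step by step:
`a = [6, 2, 3]` → a = [6, 2, 3]
`b = a` → b = [6, 2, 3] (same object as a)
`a.append(23)` → a = [6, 2, 3, 23] (same object as b); b = [6, 2, 3, 23] (same object as a)
`print(b)` → prints [6, 2, 3, 23]

Answer: [6, 2, 3, 23]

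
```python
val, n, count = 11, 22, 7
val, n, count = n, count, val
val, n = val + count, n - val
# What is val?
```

Trace:
`val, n, count = 11, 22, 7` → val = 11; n = 22; count = 7
`val, n, count = n, count, val` → val = 22; n = 7; count = 11
`val, n = val + count, n - val` → val = 33; n = -15
So val = 33

Answer: 33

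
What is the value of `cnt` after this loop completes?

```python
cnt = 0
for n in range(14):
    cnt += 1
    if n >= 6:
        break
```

Loop breaks when n reaches 6, cnt is 7
`cnt` takes the values: 0 → 1 → 2 → 3 → 4 → 5 → 6 → 7

Answer: 7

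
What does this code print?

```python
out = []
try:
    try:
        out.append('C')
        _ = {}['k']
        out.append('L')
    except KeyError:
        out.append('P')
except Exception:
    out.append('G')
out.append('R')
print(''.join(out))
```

Execution trace: 'C' (inner try body) → 'P' (inner except KeyError) → 'R' (after the try/except). Output: CPR

Answer: CPR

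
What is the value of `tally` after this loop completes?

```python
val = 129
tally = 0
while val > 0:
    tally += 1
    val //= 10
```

Count digits by repeated division by 10
`tally` takes the values: 0 → 1 → 2 → 3

Answer: 3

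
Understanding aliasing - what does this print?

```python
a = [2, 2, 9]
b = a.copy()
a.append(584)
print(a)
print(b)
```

Key concept: list.copy() creates independent copy.
Step by step:
`a = [2, 2, 9]` → a = [2, 2, 9]
`b = a.copy()` → b = [2, 2, 9]
`a.append(584)` → a = [2, 2, 9, 584]
`print(a)` → prints [2, 2, 9, 584]
`print(b)` → prints [2, 2, 9]

Answer:
[2, 2, 9, 584]
[2, 2, 9]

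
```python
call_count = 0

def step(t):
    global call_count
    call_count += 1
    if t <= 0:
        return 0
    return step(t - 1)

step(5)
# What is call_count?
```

Linear recursion stepping by 1: 6 calls from t=5 down to ≤0.

Answer: 6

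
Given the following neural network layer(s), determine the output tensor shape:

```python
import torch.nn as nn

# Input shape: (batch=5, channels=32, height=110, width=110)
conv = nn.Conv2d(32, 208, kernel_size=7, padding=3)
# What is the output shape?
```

Input: (5, 32, 110, 110) -> Output: (5, 208, 110, 110)

Answer: (5, 208, 110, 110)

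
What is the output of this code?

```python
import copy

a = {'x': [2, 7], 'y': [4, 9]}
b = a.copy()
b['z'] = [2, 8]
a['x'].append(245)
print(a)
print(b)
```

Key concept: shallow copy of dict with mutable values.
Step by step:
`a = {'x': [2, 7], 'y': [4, 9]}` → a = {'x': [2, 7], 'y': [4, 9]}
`b = a.copy()` → b = {'x': [2, 7], 'y': [4, 9]}
`b['z'] = [2, 8]` → b = {'x': [2, 7], 'y': [4, 9], 'z': [2, 8]}
`a['x'].append(245)` → a = {'x': [2, 7, 245], 'y': [4, 9]}; b = {'x': [2, 7, 245], 'y': [4, 9], 'z': [2, 8]}
`print(a)` → prints {'x': [2, 7, 245], 'y': [4, 9]}
`print(b)` → prints {'x': [2, 7, 245], 'y': [4, 9], 'z': [2, 8]}

Answer:
{'x': [2, 7, 245], 'y': [4, 9]}
{'x': [2, 7, 245], 'y': [4, 9], 'z': [2, 8]}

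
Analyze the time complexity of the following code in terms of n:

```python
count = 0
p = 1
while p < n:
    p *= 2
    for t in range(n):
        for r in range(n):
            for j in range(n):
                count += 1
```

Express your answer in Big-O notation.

Each loop level contributes: log n × n × n × n. Multiplying the contributions gives O(n^3 log n).

Answer: O(n^3 log n)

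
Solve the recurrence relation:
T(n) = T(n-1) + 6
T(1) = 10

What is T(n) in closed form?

Unrolling: T(n) = T(1) + 6·(n-1) = 10 + 6(n-1) = 6n + 4.

Answer: T(n) = 6n + 4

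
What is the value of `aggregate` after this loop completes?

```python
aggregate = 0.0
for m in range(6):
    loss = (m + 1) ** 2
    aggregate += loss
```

Sum of squared losses 1² + 2² + ... + 6²
`aggregate` takes the values: 0.0 → 1.0 → 5.0 → 14.0 → 30.0 → 55.0 → 91.0

Answer: 91.0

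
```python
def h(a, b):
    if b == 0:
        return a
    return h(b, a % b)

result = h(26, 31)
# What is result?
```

h(26, 31) -> h(31, 26) -> h(26, 5) -> h(5, 1) -> h(1, 0) -> 1

Answer: 1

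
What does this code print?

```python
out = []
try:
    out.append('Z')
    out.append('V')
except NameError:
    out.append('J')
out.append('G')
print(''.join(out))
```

Execution trace: 'Z' (try body) → 'V' (try body, no exception) → 'G' (after the try/except). Output: ZVG

Answer: ZVG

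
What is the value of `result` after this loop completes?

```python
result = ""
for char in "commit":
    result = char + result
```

Reverse 'commit'
`result` takes the values: "" → "c" → "oc" → "moc" → "mmoc" → "immoc" → "timmoc"

Answer: "timmoc"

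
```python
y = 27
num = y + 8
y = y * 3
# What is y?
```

Trace:
`y = 27` → y = 27
`num = y + 8` → num = 35
`y = y * 3` → y = 81
So y = 81

Answer: 81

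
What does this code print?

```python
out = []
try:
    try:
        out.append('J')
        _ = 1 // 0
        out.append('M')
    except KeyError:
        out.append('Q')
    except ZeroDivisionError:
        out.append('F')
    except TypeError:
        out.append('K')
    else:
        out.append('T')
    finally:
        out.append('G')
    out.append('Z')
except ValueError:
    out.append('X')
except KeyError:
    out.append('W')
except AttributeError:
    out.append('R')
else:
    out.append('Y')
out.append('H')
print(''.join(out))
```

Execution trace: 'J' (inner try body) → 'F' (inner except ZeroDivisionError) → 'G' (inner finally) → 'Z' (try body, no exception) → 'Y' (else) → 'H' (after the try/except). Output: JFGZYH

Answer: JFGZYH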